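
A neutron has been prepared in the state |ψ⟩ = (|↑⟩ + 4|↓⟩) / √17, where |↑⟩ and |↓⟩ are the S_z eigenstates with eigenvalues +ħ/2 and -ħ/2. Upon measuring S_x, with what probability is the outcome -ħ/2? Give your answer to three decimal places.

|-x⟩ = (|↑⟩ - |↓⟩)/√2, so ⟨-x|ψ⟩ = (-3) / (√2·√17).
P = |-3|² / 34 = 9/34.

0.265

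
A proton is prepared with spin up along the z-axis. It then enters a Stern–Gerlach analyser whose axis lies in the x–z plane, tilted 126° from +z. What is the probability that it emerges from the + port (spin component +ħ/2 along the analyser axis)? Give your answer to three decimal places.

0.206

For spin-½, the probability of finding spin-up along an axis at angle θ to the initial spin direction is cos²(θ/2); spin-down is sin²(θ/2).
θ = 126°, so P = cos²(63°) ≈ 0.206.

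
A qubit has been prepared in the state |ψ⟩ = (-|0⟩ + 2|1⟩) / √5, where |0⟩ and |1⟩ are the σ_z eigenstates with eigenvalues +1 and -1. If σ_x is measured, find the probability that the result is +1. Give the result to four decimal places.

|+x⟩ = (|0⟩ + |1⟩)/√2, so ⟨+x|ψ⟩ = (1) / (√2·√5).
P = |1|² / 10 = 1/10.

0.1000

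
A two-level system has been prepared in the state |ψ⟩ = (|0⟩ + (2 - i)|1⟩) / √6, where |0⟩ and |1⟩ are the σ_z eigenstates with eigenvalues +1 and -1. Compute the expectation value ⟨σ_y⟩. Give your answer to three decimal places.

-0.333

⟨σ_y⟩ = 2 Im(a* b)/(|a|²+|b|²) with a = 1, b = (2 - i).
a* b = (2 - i), so ⟨σ_y⟩ = -2/6.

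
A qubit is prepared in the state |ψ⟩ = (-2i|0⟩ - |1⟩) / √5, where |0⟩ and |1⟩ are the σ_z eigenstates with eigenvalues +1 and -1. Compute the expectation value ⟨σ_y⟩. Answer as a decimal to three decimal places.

-0.800

⟨σ_y⟩ = 2 Im(a* b)/(|a|²+|b|²) with a = -2i, b = -1.
a* b = -2i, so ⟨σ_y⟩ = -4/5.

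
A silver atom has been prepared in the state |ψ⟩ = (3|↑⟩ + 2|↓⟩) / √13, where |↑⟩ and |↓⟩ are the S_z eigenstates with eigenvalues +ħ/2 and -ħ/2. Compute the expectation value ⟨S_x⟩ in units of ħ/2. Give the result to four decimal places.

⟨σ_x⟩ = 2 Re(a* b)/(|a|²+|b|²) with a = 3, b = 2.
a* b = 6, so ⟨σ_x⟩ = 12/13.
⟨S_x⟩ = (ħ/2)·⟨σ_x⟩.

0.9231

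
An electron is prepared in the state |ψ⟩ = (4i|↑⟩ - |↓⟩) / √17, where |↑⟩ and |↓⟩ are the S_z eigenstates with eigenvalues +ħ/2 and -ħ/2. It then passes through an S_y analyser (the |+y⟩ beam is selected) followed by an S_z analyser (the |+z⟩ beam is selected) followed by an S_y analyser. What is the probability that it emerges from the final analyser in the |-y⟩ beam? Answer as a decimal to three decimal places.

First analyser (S_y): P(|+y⟩) = |⟨+y|ψ⟩|² = 25/34.
After stage 1 the state is |+y⟩; P(|+z⟩) = |⟨+z|+y⟩|² = 1/2.
After stage 2 the state is |+z⟩; P(|-y⟩) = |⟨-y|+z⟩|² = 1/2.
Joint probability = 25/34 × 1/2 × 1/2 = 0.184.

0.184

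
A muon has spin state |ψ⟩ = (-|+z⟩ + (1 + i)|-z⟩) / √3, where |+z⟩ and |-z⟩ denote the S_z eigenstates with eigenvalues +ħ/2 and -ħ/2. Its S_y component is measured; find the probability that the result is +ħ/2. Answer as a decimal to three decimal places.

0.167

|+y⟩ = (|+z⟩ + i|-z⟩)/√2, so ⟨+y|ψ⟩ = (-i) / (√2·√3).
P = |-i|² / 6 = 1/6.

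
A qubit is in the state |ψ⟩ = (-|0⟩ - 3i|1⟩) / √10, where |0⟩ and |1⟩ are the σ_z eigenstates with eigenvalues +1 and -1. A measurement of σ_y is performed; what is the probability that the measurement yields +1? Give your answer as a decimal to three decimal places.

|+y⟩ = (|0⟩ + i|1⟩)/√2, so ⟨+y|ψ⟩ = (-4) / (√2·√10).
P = |-4|² / 20 = 16/20.

0.800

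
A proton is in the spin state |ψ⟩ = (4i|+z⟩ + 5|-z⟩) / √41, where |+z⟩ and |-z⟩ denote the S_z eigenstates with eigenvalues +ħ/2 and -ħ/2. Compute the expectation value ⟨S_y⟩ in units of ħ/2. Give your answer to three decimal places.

-0.976

⟨σ_y⟩ = 2 Im(a* b)/(|a|²+|b|²) with a = 4i, b = 5.
a* b = -20i, so ⟨σ_y⟩ = -40/41.
⟨S_y⟩ = (ħ/2)·⟨σ_y⟩.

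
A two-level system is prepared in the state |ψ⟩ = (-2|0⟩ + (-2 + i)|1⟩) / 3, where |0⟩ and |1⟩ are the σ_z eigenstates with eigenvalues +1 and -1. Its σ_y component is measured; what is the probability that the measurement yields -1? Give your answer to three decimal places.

|-y⟩ = (|0⟩ - i|1⟩)/√2, so ⟨-y|ψ⟩ = (-3 - 2i) / (√2·3).
P = |-3 - 2i|² / 18 = 13/18.

0.722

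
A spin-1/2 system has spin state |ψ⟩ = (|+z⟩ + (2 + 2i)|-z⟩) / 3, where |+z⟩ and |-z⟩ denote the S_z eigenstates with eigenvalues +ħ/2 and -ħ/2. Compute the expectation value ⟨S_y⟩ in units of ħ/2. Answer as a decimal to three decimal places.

0.444

⟨σ_y⟩ = 2 Im(a* b)/(|a|²+|b|²) with a = 1, b = (2 + 2i).
a* b = (2 + 2i), so ⟨σ_y⟩ = 4/9.
⟨S_y⟩ = (ħ/2)·⟨σ_y⟩.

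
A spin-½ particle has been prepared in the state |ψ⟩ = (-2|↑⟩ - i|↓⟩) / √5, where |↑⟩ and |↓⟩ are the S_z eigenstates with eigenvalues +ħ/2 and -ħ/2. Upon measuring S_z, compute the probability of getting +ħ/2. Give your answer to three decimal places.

The +ħ/2 outcome corresponds to |↑⟩. Its amplitude in |ψ⟩ is -2/√5.
P = |-2|² / 5 = 4/5.

0.800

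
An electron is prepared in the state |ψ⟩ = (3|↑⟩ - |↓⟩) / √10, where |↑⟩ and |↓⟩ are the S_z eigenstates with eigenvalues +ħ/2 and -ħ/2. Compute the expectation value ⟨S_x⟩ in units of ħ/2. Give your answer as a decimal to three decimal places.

-0.600

⟨σ_x⟩ = 2 Re(a* b)/(|a|²+|b|²) with a = 3, b = -1.
a* b = -3, so ⟨σ_x⟩ = -6/10.
⟨S_x⟩ = (ħ/2)·⟨σ_x⟩.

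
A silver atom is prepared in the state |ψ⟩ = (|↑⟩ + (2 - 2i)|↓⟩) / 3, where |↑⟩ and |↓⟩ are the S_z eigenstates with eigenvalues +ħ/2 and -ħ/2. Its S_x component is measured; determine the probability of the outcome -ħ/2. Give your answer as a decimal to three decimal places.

|-x⟩ = (|↑⟩ - |↓⟩)/√2, so ⟨-x|ψ⟩ = (-1 + 2i) / (√2·3).
P = |-1 + 2i|² / 18 = 5/18.

0.278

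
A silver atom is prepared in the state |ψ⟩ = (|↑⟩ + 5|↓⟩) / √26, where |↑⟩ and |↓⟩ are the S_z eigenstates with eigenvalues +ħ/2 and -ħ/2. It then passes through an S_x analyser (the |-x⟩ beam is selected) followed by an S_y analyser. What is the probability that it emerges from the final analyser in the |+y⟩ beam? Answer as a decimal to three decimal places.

0.154

First analyser (S_x): P(|-x⟩) = |⟨-x|ψ⟩|² = 16/52.
After stage 1 the state is |-x⟩; P(|+y⟩) = |⟨+y|-x⟩|² = 1/2.
Joint probability = 16/52 × 1/2 = 0.154.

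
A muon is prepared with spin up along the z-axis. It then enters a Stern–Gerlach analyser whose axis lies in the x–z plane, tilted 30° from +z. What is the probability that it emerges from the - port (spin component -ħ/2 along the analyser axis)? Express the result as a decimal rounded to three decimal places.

0.067

For spin-½, the probability of finding spin-up along an axis at angle θ to the initial spin direction is cos²(θ/2); spin-down is sin²(θ/2).
θ = 30°, so P = sin²(15°) ≈ 0.067.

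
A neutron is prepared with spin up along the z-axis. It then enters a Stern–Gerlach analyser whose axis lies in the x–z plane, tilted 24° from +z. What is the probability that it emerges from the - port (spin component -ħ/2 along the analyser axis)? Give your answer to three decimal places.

For spin-½, the probability of finding spin-up along an axis at angle θ to the initial spin direction is cos²(θ/2); spin-down is sin²(θ/2).
θ = 24°, so P = sin²(12°) ≈ 0.043.

0.043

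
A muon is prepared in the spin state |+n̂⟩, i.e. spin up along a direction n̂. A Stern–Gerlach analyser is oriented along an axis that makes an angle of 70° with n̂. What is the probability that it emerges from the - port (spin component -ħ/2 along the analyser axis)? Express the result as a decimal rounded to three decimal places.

0.329

For spin-½, the probability of finding spin-up along an axis at angle θ to the initial spin direction is cos²(θ/2); spin-down is sin²(θ/2).
θ = 70°, so P = sin²(35°) ≈ 0.329.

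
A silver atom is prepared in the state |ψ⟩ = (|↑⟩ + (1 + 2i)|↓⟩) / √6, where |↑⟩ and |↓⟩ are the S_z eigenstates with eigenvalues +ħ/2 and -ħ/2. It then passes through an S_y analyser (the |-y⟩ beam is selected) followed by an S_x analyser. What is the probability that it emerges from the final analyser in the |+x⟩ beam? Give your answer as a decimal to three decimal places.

0.083

First analyser (S_y): P(|-y⟩) = |⟨-y|ψ⟩|² = 2/12.
After stage 1 the state is |-y⟩; P(|+x⟩) = |⟨+x|-y⟩|² = 1/2.
Joint probability = 2/12 × 1/2 = 0.083.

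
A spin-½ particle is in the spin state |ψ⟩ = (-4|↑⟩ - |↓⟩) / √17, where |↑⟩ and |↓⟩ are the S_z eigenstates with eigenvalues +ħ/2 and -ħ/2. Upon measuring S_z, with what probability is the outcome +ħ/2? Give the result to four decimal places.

The +ħ/2 outcome corresponds to |↑⟩. Its amplitude in |ψ⟩ is -4/√17.
P = |-4|² / 17 = 16/17.

0.9412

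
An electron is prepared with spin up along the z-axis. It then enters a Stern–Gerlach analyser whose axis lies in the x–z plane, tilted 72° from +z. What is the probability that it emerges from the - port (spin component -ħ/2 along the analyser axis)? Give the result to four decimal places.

For spin-½, the probability of finding spin-up along an axis at angle θ to the initial spin direction is cos²(θ/2); spin-down is sin²(θ/2).
θ = 72°, so P = sin²(36°) ≈ 0.3455.

0.3455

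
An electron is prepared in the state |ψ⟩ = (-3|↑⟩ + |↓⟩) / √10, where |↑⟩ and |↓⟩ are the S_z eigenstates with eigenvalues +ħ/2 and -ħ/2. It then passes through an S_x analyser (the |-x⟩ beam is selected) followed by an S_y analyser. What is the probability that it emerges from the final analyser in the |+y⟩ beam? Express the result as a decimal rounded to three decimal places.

First analyser (S_x): P(|-x⟩) = |⟨-x|ψ⟩|² = 16/20.
After stage 1 the state is |-x⟩; P(|+y⟩) = |⟨+y|-x⟩|² = 1/2.
Joint probability = 16/20 × 1/2 = 0.400.

0.400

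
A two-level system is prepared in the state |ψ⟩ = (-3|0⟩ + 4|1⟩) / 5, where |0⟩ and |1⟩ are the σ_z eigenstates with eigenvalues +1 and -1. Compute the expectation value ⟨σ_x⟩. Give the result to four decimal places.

⟨σ_x⟩ = 2 Re(a* b)/(|a|²+|b|²) with a = -3, b = 4.
a* b = -12, so ⟨σ_x⟩ = -24/25.

-0.9600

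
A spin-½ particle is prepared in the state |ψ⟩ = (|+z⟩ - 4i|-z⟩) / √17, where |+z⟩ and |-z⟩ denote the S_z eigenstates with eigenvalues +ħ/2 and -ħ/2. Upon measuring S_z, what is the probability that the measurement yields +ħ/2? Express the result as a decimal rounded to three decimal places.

The +ħ/2 outcome corresponds to |+z⟩. Its amplitude in |ψ⟩ is 1/√17.
P = |1|² / 17 = 1/17.

0.059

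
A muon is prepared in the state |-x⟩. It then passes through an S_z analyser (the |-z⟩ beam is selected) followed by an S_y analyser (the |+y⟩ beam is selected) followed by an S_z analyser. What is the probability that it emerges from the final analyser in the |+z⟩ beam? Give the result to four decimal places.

0.1250

First analyser (S_z): from |-x⟩, P(|-z⟩) = 1/2.
After stage 1 the state is |-z⟩; P(|+y⟩) = |⟨+y|-z⟩|² = 1/2.
After stage 2 the state is |+y⟩; P(|+z⟩) = |⟨+z|+y⟩|² = 1/2.
Joint probability = 1/2 × 1/2 × 1/2 = 0.1250.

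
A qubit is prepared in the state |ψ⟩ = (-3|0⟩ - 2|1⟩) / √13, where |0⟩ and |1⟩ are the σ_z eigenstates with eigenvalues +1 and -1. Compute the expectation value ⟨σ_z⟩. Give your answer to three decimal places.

⟨σ_z⟩ = |a|² - |b|² divided by |a|²+|b|², with a, b the |0⟩, |1⟩ amplitudes.
= (9 - 4)/13 = 5/13.

0.385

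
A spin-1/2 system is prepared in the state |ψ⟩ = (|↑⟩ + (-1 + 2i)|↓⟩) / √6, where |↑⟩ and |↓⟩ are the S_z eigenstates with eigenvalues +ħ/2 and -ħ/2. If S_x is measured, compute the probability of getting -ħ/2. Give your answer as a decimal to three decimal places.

|-x⟩ = (|↑⟩ - |↓⟩)/√2, so ⟨-x|ψ⟩ = (2 - 2i) / (√2·√6).
P = |2 - 2i|² / 12 = 8/12.

0.667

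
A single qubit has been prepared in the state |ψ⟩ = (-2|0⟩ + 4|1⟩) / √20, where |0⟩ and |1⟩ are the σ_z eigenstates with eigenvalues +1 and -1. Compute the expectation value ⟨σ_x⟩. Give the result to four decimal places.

-0.8000

⟨σ_x⟩ = 2 Re(a* b)/(|a|²+|b|²) with a = -2, b = 4.
a* b = -8, so ⟨σ_x⟩ = -16/20.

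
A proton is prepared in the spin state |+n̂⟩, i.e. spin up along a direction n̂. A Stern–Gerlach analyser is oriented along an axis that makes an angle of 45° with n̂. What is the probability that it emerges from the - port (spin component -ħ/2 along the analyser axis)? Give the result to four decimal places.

0.1464

For spin-½, the probability of finding spin-up along an axis at angle θ to the initial spin direction is cos²(θ/2); spin-down is sin²(θ/2).
θ = 45°, so P = sin²(22.5°) ≈ 0.1464.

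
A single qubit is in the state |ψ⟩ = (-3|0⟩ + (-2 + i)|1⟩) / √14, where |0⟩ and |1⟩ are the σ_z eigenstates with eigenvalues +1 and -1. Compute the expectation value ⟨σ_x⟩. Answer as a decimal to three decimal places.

0.857

⟨σ_x⟩ = 2 Re(a* b)/(|a|²+|b|²) with a = -3, b = (-2 + i).
a* b = (6 - 3i), so ⟨σ_x⟩ = 12/14.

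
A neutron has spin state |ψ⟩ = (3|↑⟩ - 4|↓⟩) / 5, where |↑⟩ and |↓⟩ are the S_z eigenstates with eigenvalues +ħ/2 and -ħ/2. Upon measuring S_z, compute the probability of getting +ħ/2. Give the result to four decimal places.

0.3600

The +ħ/2 outcome corresponds to |↑⟩. Its amplitude in |ψ⟩ is 3/5.
P = |3|² / 25 = 9/25.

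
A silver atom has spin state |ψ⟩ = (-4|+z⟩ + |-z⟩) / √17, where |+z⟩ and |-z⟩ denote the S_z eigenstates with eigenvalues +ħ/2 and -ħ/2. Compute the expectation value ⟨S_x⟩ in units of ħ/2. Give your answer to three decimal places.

⟨σ_x⟩ = 2 Re(a* b)/(|a|²+|b|²) with a = -4, b = 1.
a* b = -4, so ⟨σ_x⟩ = -8/17.
⟨S_x⟩ = (ħ/2)·⟨σ_x⟩.

-0.471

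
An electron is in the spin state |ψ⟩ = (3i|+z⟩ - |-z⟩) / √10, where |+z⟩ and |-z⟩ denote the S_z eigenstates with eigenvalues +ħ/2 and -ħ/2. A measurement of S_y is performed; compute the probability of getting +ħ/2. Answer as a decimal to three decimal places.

0.800

|+y⟩ = (|+z⟩ + i|-z⟩)/√2, so ⟨+y|ψ⟩ = (4i) / (√2·√10).
P = |4i|² / 20 = 16/20.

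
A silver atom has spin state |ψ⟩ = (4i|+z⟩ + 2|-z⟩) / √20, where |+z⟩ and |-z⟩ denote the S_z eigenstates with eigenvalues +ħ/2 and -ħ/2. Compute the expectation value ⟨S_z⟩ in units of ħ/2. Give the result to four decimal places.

0.6000

⟨σ_z⟩ = |a|² - |b|² divided by |a|²+|b|², with a, b the |+z⟩, |-z⟩ amplitudes.
= (16 - 4)/20 = 12/20.
⟨S_z⟩ = (ħ/2)·⟨σ_z⟩.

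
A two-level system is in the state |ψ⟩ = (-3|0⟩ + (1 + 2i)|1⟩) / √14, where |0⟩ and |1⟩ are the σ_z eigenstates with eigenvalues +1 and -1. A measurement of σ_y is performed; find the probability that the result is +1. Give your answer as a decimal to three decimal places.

0.071

|+y⟩ = (|0⟩ + i|1⟩)/√2, so ⟨+y|ψ⟩ = (-1 - i) / (√2·√14).
P = |-1 - i|² / 28 = 2/28.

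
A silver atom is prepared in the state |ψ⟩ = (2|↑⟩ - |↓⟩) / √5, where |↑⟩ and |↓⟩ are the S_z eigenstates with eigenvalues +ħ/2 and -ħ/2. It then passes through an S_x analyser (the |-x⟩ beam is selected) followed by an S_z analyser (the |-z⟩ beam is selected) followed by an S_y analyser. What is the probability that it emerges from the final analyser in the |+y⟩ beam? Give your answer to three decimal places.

0.225

First analyser (S_x): P(|-x⟩) = |⟨-x|ψ⟩|² = 9/10.
After stage 1 the state is |-x⟩; P(|-z⟩) = |⟨-z|-x⟩|² = 1/2.
After stage 2 the state is |-z⟩; P(|+y⟩) = |⟨+y|-z⟩|² = 1/2.
Joint probability = 9/10 × 1/2 × 1/2 = 0.225.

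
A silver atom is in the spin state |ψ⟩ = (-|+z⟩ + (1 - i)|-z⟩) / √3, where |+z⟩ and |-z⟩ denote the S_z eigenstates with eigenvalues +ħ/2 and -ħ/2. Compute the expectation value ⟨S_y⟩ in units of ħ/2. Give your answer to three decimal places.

⟨σ_y⟩ = 2 Im(a* b)/(|a|²+|b|²) with a = -1, b = (1 - i).
a* b = (-1 + i), so ⟨σ_y⟩ = 2/3.
⟨S_y⟩ = (ħ/2)·⟨σ_y⟩.

0.667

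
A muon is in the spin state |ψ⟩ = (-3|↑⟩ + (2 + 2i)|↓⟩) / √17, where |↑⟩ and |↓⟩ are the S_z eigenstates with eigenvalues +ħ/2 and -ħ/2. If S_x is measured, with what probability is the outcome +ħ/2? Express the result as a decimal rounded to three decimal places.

0.147

|+x⟩ = (|↑⟩ + |↓⟩)/√2, so ⟨+x|ψ⟩ = (-1 + 2i) / (√2·√17).
P = |-1 + 2i|² / 34 = 5/34.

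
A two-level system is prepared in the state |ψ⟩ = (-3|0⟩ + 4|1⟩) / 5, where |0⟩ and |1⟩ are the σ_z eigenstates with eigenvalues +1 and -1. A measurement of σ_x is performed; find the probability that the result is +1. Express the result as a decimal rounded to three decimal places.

|+x⟩ = (|0⟩ + |1⟩)/√2, so ⟨+x|ψ⟩ = (1) / (√2·5).
P = |1|² / 50 = 1/50.

0.020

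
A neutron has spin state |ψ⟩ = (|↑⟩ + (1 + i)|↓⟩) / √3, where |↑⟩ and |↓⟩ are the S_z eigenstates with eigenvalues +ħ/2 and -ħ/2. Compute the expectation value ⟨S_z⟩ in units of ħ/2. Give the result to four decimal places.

-0.3333

⟨σ_z⟩ = |a|² - |b|² divided by |a|²+|b|², with a, b the |↑⟩, |↓⟩ amplitudes.
= (1 - 2)/3 = -1/3.
⟨S_z⟩ = (ħ/2)·⟨σ_z⟩.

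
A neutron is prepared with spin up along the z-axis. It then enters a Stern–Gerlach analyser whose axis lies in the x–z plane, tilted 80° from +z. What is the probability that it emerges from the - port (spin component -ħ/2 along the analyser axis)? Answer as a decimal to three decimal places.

0.413

For spin-½, the probability of finding spin-up along an axis at angle θ to the initial spin direction is cos²(θ/2); spin-down is sin²(θ/2).
θ = 80°, so P = sin²(40°) ≈ 0.413.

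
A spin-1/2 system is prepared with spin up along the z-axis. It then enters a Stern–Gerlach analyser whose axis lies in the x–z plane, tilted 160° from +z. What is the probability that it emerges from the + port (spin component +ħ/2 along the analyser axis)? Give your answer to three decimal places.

0.030

For spin-½, the probability of finding spin-up along an axis at angle θ to the initial spin direction is cos²(θ/2); spin-down is sin²(θ/2).
θ = 160°, so P = cos²(80°) ≈ 0.030.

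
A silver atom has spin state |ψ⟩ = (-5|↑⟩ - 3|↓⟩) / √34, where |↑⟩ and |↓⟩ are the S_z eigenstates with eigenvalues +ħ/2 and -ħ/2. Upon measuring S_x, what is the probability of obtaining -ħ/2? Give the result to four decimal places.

|-x⟩ = (|↑⟩ - |↓⟩)/√2, so ⟨-x|ψ⟩ = (-2) / (√2·√34).
P = |-2|² / 68 = 4/68.

0.0588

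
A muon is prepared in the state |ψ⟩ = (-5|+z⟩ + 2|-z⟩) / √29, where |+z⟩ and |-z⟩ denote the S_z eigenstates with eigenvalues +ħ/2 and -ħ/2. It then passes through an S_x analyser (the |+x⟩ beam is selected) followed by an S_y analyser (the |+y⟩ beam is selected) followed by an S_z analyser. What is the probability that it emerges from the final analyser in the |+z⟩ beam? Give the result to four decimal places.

0.0388

First analyser (S_x): P(|+x⟩) = |⟨+x|ψ⟩|² = 9/58.
After stage 1 the state is |+x⟩; P(|+y⟩) = |⟨+y|+x⟩|² = 1/2.
After stage 2 the state is |+y⟩; P(|+z⟩) = |⟨+z|+y⟩|² = 1/2.
Joint probability = 9/58 × 1/2 × 1/2 = 0.0388.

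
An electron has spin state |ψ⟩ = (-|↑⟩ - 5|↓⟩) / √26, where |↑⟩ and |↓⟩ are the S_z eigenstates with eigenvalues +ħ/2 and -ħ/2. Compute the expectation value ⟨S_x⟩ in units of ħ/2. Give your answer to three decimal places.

⟨σ_x⟩ = 2 Re(a* b)/(|a|²+|b|²) with a = -1, b = -5.
a* b = 5, so ⟨σ_x⟩ = 10/26.
⟨S_x⟩ = (ħ/2)·⟨σ_x⟩.

0.385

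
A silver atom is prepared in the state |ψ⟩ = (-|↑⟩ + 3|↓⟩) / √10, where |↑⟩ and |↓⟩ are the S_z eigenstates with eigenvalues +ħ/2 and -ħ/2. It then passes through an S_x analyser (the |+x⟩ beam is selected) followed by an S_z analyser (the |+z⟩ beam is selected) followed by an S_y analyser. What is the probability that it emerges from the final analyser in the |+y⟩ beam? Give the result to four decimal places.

First analyser (S_x): P(|+x⟩) = |⟨+x|ψ⟩|² = 4/20.
After stage 1 the state is |+x⟩; P(|+z⟩) = |⟨+z|+x⟩|² = 1/2.
After stage 2 the state is |+z⟩; P(|+y⟩) = |⟨+y|+z⟩|² = 1/2.
Joint probability = 4/20 × 1/2 × 1/2 = 0.0500.

0.0500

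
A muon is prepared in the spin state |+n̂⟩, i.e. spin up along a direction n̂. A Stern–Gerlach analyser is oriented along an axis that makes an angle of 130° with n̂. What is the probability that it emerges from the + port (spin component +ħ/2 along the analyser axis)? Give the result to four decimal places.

For spin-½, the probability of finding spin-up along an axis at angle θ to the initial spin direction is cos²(θ/2); spin-down is sin²(θ/2).
θ = 130°, so P = cos²(65°) ≈ 0.1786.

0.1786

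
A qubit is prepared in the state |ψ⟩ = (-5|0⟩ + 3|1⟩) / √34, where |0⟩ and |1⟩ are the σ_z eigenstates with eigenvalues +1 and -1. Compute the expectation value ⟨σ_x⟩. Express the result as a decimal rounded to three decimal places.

-0.882

⟨σ_x⟩ = 2 Re(a* b)/(|a|²+|b|²) with a = -5, b = 3.
a* b = -15, so ⟨σ_x⟩ = -30/34.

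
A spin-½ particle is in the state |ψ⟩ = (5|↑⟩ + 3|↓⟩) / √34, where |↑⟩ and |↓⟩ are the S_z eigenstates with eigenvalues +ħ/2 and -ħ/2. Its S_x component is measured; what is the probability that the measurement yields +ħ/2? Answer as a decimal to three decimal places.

0.941

|+x⟩ = (|↑⟩ + |↓⟩)/√2, so ⟨+x|ψ⟩ = (8) / (√2·√34).
P = |8|² / 68 = 64/68.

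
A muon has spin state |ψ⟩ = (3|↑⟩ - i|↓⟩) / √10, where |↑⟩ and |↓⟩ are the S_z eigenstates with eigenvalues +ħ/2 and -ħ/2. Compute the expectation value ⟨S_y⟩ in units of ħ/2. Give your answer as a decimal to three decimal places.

⟨σ_y⟩ = 2 Im(a* b)/(|a|²+|b|²) with a = 3, b = -i.
a* b = -3i, so ⟨σ_y⟩ = -6/10.
⟨S_y⟩ = (ħ/2)·⟨σ_y⟩.

-0.600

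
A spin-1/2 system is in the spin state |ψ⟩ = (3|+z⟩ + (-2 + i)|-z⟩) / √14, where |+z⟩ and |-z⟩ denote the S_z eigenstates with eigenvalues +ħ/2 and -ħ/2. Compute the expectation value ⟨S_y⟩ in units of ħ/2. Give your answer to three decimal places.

0.429

⟨σ_y⟩ = 2 Im(a* b)/(|a|²+|b|²) with a = 3, b = (-2 + i).
a* b = (-6 + 3i), so ⟨σ_y⟩ = 6/14.
⟨S_y⟩ = (ħ/2)·⟨σ_y⟩.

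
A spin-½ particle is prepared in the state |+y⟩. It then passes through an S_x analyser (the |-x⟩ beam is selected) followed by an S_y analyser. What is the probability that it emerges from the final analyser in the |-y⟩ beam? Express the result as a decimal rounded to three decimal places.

First analyser (S_x): from |+y⟩, P(|-x⟩) = 1/2.
After stage 1 the state is |-x⟩; P(|-y⟩) = |⟨-y|-x⟩|² = 1/2.
Joint probability = 1/2 × 1/2 = 0.250.

0.250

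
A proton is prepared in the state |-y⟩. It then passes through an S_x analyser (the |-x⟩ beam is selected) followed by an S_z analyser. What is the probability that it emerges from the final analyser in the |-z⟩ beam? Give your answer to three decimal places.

0.250

First analyser (S_x): from |-y⟩, P(|-x⟩) = 1/2.
After stage 1 the state is |-x⟩; P(|-z⟩) = |⟨-z|-x⟩|² = 1/2.
Joint probability = 1/2 × 1/2 = 0.250.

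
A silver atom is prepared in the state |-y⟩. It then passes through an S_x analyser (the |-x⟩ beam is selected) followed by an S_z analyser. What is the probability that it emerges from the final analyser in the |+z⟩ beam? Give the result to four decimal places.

0.2500

First analyser (S_x): from |-y⟩, P(|-x⟩) = 1/2.
After stage 1 the state is |-x⟩; P(|+z⟩) = |⟨+z|-x⟩|² = 1/2.
Joint probability = 1/2 × 1/2 = 0.2500.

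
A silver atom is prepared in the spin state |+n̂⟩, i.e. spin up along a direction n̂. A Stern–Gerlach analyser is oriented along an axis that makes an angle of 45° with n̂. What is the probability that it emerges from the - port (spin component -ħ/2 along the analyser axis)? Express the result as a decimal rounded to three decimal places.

For spin-½, the probability of finding spin-up along an axis at angle θ to the initial spin direction is cos²(θ/2); spin-down is sin²(θ/2).
θ = 45°, so P = sin²(22.5°) ≈ 0.146.

0.146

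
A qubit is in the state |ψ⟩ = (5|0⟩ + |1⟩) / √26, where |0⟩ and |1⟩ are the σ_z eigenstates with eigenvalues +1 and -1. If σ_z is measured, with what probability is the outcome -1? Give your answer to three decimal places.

0.038

The -1 outcome corresponds to |1⟩. Its amplitude in |ψ⟩ is 1/√26.
P = |1|² / 26 = 1/26.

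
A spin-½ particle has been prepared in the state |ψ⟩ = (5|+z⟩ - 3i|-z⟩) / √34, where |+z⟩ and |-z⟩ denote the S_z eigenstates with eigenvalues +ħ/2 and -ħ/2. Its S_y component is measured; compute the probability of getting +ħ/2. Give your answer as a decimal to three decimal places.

|+y⟩ = (|+z⟩ + i|-z⟩)/√2, so ⟨+y|ψ⟩ = (2) / (√2·√34).
P = |2|² / 68 = 4/68.

0.059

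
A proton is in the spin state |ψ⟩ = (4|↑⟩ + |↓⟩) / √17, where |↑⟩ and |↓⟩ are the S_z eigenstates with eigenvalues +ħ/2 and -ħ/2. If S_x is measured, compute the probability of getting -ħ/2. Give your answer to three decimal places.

|-x⟩ = (|↑⟩ - |↓⟩)/√2, so ⟨-x|ψ⟩ = (3) / (√2·√17).
P = |3|² / 34 = 9/34.

0.265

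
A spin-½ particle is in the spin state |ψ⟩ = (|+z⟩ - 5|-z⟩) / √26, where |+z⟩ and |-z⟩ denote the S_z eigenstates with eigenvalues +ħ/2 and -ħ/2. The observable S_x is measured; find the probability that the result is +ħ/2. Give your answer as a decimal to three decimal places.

0.308

|+x⟩ = (|+z⟩ + |-z⟩)/√2, so ⟨+x|ψ⟩ = (-4) / (√2·√26).
P = |-4|² / 52 = 16/52.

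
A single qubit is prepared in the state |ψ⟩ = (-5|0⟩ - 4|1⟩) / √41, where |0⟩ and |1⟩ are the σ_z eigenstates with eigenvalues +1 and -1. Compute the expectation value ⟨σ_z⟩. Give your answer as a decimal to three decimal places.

⟨σ_z⟩ = |a|² - |b|² divided by |a|²+|b|², with a, b the |0⟩, |1⟩ amplitudes.
= (25 - 16)/41 = 9/41.

0.220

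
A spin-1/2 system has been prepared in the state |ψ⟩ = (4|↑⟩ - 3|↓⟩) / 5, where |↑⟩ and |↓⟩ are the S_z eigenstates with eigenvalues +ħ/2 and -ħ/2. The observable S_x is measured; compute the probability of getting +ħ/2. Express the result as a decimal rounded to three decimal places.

0.020

|+x⟩ = (|↑⟩ + |↓⟩)/√2, so ⟨+x|ψ⟩ = (1) / (√2·5).
P = |1|² / 50 = 1/50.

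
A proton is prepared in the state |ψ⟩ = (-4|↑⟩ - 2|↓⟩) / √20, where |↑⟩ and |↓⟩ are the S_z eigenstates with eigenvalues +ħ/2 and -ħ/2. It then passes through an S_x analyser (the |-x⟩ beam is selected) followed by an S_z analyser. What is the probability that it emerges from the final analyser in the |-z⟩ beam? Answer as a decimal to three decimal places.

First analyser (S_x): P(|-x⟩) = |⟨-x|ψ⟩|² = 4/40.
After stage 1 the state is |-x⟩; P(|-z⟩) = |⟨-z|-x⟩|² = 1/2.
Joint probability = 4/40 × 1/2 = 0.050.

0.050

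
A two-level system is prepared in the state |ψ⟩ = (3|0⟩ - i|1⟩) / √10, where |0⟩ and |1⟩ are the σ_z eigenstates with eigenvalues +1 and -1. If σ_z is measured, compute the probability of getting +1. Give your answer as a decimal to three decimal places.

The +1 outcome corresponds to |0⟩. Its amplitude in |ψ⟩ is 3/√10.
P = |3|² / 10 = 9/10.

0.900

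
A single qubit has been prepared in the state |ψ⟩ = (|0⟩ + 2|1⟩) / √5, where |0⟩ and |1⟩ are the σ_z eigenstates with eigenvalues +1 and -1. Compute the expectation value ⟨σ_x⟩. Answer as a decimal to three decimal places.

⟨σ_x⟩ = 2 Re(a* b)/(|a|²+|b|²) with a = 1, b = 2.
a* b = 2, so ⟨σ_x⟩ = 4/5.

0.800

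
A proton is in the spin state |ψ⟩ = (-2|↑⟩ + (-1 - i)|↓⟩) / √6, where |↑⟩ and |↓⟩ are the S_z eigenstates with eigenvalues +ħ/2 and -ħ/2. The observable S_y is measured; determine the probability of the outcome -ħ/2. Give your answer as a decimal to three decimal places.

|-y⟩ = (|↑⟩ - i|↓⟩)/√2, so ⟨-y|ψ⟩ = (-1 - i) / (√2·√6).
P = |-1 - i|² / 12 = 2/12.

0.167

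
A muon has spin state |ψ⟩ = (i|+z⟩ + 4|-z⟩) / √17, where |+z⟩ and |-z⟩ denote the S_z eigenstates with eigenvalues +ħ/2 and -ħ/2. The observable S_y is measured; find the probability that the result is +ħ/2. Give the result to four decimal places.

|+y⟩ = (|+z⟩ + i|-z⟩)/√2, so ⟨+y|ψ⟩ = (-3i) / (√2·√17).
P = |-3i|² / 34 = 9/34.

0.2647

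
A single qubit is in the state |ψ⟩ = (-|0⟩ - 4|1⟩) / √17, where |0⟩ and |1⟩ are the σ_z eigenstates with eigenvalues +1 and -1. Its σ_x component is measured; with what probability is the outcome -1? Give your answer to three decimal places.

0.265

|-x⟩ = (|0⟩ - |1⟩)/√2, so ⟨-x|ψ⟩ = (3) / (√2·√17).
P = |3|² / 34 = 9/34.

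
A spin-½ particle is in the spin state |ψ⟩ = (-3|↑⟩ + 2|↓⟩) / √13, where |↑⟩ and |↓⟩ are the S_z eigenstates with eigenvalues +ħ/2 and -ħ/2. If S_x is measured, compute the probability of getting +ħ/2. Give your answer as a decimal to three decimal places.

0.038

|+x⟩ = (|↑⟩ + |↓⟩)/√2, so ⟨+x|ψ⟩ = (-1) / (√2·√13).
P = |-1|² / 26 = 1/26.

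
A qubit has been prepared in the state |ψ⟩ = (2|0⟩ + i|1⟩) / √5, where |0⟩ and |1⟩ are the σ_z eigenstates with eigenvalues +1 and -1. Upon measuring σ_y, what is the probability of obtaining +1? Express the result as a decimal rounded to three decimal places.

|+y⟩ = (|0⟩ + i|1⟩)/√2, so ⟨+y|ψ⟩ = (3) / (√2·√5).
P = |3|² / 10 = 9/10.

0.900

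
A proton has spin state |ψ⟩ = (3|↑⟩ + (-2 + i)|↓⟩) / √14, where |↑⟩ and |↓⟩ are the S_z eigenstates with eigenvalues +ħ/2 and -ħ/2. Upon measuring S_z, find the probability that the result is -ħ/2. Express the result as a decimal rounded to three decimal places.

The -ħ/2 outcome corresponds to |↓⟩. Its amplitude in |ψ⟩ is (-2 + i)/√14.
P = |-2 + i|² / 14 = 5/14.

0.357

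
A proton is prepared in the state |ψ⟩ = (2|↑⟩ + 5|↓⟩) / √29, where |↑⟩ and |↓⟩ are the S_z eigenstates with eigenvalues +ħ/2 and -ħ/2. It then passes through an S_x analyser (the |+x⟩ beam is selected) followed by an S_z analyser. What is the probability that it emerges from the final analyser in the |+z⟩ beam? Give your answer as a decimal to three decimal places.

First analyser (S_x): P(|+x⟩) = |⟨+x|ψ⟩|² = 49/58.
After stage 1 the state is |+x⟩; P(|+z⟩) = |⟨+z|+x⟩|² = 1/2.
Joint probability = 49/58 × 1/2 = 0.422.

0.422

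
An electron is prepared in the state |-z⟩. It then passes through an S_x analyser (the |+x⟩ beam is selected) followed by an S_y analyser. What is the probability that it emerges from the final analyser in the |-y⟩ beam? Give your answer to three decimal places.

0.250

First analyser (S_x): from |-z⟩, P(|+x⟩) = 1/2.
After stage 1 the state is |+x⟩; P(|-y⟩) = |⟨-y|+x⟩|² = 1/2.
Joint probability = 1/2 × 1/2 = 0.250.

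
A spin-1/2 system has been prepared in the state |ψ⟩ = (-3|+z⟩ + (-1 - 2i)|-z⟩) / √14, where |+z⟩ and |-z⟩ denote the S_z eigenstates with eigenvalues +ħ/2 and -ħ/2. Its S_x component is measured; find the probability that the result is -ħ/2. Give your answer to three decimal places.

|-x⟩ = (|+z⟩ - |-z⟩)/√2, so ⟨-x|ψ⟩ = (-2 + 2i) / (√2·√14).
P = |-2 + 2i|² / 28 = 8/28.

0.286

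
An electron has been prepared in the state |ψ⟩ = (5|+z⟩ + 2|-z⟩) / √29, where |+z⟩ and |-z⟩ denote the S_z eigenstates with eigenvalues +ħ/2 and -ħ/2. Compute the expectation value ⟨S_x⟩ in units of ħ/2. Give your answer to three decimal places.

⟨σ_x⟩ = 2 Re(a* b)/(|a|²+|b|²) with a = 5, b = 2.
a* b = 10, so ⟨σ_x⟩ = 20/29.
⟨S_x⟩ = (ħ/2)·⟨σ_x⟩.

0.690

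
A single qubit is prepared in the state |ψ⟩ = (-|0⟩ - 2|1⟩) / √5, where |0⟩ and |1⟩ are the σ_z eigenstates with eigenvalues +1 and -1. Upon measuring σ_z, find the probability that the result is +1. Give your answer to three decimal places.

0.200

The +1 outcome corresponds to |0⟩. Its amplitude in |ψ⟩ is -1/√5.
P = |-1|² / 5 = 1/5.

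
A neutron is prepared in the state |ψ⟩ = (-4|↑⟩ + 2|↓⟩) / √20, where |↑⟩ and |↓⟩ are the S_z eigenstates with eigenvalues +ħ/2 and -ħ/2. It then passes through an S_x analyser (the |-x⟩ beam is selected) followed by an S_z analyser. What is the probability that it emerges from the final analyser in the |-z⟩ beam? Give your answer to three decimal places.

First analyser (S_x): P(|-x⟩) = |⟨-x|ψ⟩|² = 36/40.
After stage 1 the state is |-x⟩; P(|-z⟩) = |⟨-z|-x⟩|² = 1/2.
Joint probability = 36/40 × 1/2 = 0.450.

0.450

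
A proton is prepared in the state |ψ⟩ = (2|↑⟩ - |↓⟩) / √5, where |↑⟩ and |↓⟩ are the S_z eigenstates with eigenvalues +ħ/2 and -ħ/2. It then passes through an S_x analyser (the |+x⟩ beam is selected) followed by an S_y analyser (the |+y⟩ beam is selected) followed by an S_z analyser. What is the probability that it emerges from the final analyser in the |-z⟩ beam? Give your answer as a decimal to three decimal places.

0.025

First analyser (S_x): P(|+x⟩) = |⟨+x|ψ⟩|² = 1/10.
After stage 1 the state is |+x⟩; P(|+y⟩) = |⟨+y|+x⟩|² = 1/2.
After stage 2 the state is |+y⟩; P(|-z⟩) = |⟨-z|+y⟩|² = 1/2.
Joint probability = 1/10 × 1/2 × 1/2 = 0.025.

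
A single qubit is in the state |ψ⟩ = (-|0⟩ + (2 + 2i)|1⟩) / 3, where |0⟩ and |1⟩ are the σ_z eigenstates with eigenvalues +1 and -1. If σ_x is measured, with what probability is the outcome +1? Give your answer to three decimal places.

0.278

|+x⟩ = (|0⟩ + |1⟩)/√2, so ⟨+x|ψ⟩ = (1 + 2i) / (√2·3).
P = |1 + 2i|² / 18 = 5/18.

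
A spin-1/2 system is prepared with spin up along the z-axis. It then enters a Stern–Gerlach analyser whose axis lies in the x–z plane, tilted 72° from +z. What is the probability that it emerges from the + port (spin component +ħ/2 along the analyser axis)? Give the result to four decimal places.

For spin-½, the probability of finding spin-up along an axis at angle θ to the initial spin direction is cos²(θ/2); spin-down is sin²(θ/2).
θ = 72°, so P = cos²(36°) ≈ 0.6545.

0.6545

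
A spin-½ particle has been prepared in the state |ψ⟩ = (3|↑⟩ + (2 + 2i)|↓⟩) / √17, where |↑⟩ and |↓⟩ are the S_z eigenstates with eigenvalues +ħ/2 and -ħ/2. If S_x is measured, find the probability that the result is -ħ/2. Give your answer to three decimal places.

|-x⟩ = (|↑⟩ - |↓⟩)/√2, so ⟨-x|ψ⟩ = (1 - 2i) / (√2·√17).
P = |1 - 2i|² / 34 = 5/34.

0.147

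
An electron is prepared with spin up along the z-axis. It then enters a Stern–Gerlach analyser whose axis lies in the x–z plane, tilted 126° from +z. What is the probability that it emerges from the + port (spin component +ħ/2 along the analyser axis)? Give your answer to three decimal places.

For spin-½, the probability of finding spin-up along an axis at angle θ to the initial spin direction is cos²(θ/2); spin-down is sin²(θ/2).
θ = 126°, so P = cos²(63°) ≈ 0.206.

0.206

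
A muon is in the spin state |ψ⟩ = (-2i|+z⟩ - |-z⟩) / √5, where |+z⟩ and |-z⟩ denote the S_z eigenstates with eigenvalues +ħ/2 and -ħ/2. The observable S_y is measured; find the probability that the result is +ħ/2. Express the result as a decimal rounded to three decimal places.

|+y⟩ = (|+z⟩ + i|-z⟩)/√2, so ⟨+y|ψ⟩ = (-i) / (√2·√5).
P = |-i|² / 10 = 1/10.

0.100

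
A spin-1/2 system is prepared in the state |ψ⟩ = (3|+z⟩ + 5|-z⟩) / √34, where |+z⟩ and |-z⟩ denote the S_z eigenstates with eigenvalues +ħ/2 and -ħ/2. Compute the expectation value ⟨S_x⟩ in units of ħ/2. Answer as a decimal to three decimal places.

⟨σ_x⟩ = 2 Re(a* b)/(|a|²+|b|²) with a = 3, b = 5.
a* b = 15, so ⟨σ_x⟩ = 30/34.
⟨S_x⟩ = (ħ/2)·⟨σ_x⟩.

0.882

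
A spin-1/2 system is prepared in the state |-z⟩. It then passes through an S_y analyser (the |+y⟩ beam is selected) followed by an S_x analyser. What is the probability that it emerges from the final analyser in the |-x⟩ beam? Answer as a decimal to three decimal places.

0.250

First analyser (S_y): from |-z⟩, P(|+y⟩) = 1/2.
After stage 1 the state is |+y⟩; P(|-x⟩) = |⟨-x|+y⟩|² = 1/2.
Joint probability = 1/2 × 1/2 = 0.250.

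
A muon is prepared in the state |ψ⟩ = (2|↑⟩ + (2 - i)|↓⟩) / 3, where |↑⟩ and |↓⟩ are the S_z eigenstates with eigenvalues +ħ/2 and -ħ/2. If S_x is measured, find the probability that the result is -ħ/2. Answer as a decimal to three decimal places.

0.056

|-x⟩ = (|↑⟩ - |↓⟩)/√2, so ⟨-x|ψ⟩ = (i) / (√2·3).
P = |i|² / 18 = 1/18.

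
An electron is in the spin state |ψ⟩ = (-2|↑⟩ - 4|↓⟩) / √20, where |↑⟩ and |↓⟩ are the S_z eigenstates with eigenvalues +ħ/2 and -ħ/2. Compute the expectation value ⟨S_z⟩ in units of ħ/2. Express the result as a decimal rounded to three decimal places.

⟨σ_z⟩ = |a|² - |b|² divided by |a|²+|b|², with a, b the |↑⟩, |↓⟩ amplitudes.
= (4 - 16)/20 = -12/20.
⟨S_z⟩ = (ħ/2)·⟨σ_z⟩.

-0.600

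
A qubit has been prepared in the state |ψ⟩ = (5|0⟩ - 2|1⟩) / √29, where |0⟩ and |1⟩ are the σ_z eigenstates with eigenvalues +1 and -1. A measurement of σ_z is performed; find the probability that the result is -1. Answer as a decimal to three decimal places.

The -1 outcome corresponds to |1⟩. Its amplitude in |ψ⟩ is -2/√29.
P = |-2|² / 29 = 4/29.

0.138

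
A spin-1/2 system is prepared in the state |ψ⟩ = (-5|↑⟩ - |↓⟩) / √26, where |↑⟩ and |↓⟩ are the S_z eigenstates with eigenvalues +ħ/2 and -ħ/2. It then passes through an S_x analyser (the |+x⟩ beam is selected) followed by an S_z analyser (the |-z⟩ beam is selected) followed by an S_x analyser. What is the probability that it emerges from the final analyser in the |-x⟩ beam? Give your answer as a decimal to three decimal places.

0.173

First analyser (S_x): P(|+x⟩) = |⟨+x|ψ⟩|² = 36/52.
After stage 1 the state is |+x⟩; P(|-z⟩) = |⟨-z|+x⟩|² = 1/2.
After stage 2 the state is |-z⟩; P(|-x⟩) = |⟨-x|-z⟩|² = 1/2.
Joint probability = 36/52 × 1/2 × 1/2 = 0.173.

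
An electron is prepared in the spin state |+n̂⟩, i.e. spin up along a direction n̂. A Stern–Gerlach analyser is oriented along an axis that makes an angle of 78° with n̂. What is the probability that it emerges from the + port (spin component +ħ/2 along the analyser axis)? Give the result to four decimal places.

0.6040

For spin-½, the probability of finding spin-up along an axis at angle θ to the initial spin direction is cos²(θ/2); spin-down is sin²(θ/2).
θ = 78°, so P = cos²(39°) ≈ 0.6040.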